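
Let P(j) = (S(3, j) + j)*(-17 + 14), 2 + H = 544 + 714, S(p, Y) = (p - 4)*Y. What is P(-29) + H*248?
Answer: 311488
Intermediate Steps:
S(p, Y) = Y*(-4 + p) (S(p, Y) = (-4 + p)*Y = Y*(-4 + p))
H = 1256 (H = -2 + (544 + 714) = -2 + 1258 = 1256)
P(j) = 0 (P(j) = (j*(-4 + 3) + j)*(-17 + 14) = (j*(-1) + j)*(-3) = (-j + j)*(-3) = 0*(-3) = 0)
P(-29) + H*248 = 0 + 1256*248 = 0 + 311488 = 311488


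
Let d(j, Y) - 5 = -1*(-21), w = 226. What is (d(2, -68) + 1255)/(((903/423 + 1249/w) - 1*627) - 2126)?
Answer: -40820346/87482963 ≈ -0.46661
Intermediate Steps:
d(j, Y) = 26 (d(j, Y) = 5 - 1*(-21) = 5 + 21 = 26)
(d(2, -68) + 1255)/(((903/423 + 1249/w) - 1*627) - 2126) = (26 + 1255)/(((903/423 + 1249/226) - 1*627) - 2126) = 1281/(((903*(1/423) + 1249*(1/226)) - 627) - 2126) = 1281/(((301/141 + 1249/226) - 627) - 2126) = 1281/((244135/31866 - 627) - 2126) = 1281/(-19735847/31866 - 2126) = 1281/(-87482963/31866) = 1281*(-31866/87482963) = -40820346/87482963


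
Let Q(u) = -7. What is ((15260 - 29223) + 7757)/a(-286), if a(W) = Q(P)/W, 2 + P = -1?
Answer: -1774916/7 ≈ -2.5356e+5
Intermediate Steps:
P = -3 (P = -2 - 1 = -3)
a(W) = -7/W
((15260 - 29223) + 7757)/a(-286) = ((15260 - 29223) + 7757)/((-7/(-286))) = (-13963 + 7757)/((-7*(-1/286))) = -6206/7/286 = -6206*286/7 = -1774916/7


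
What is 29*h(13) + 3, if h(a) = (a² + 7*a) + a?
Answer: 7920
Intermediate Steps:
h(a) = a² + 8*a
29*h(13) + 3 = 29*(13*(8 + 13)) + 3 = 29*(13*21) + 3 = 29*273 + 3 = 7917 + 3 = 7920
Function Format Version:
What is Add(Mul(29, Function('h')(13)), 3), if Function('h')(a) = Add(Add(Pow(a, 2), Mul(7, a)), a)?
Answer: 7920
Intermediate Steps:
Function('h')(a) = Add(Pow(a, 2), Mul(8, a))
Add(Mul(29, Function('h')(13)), 3) = Add(Mul(29, Mul(13, Add(8, 13))), 3) = Add(Mul(29, Mul(13, 21)), 3) = Add(Mul(29, 273), 3) = Add(7917, 3) = 7920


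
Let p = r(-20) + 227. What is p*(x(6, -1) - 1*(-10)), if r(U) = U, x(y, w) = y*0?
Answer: 2070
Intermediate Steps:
x(y, w) = 0
p = 207 (p = -20 + 227 = 207)
p*(x(6, -1) - 1*(-10)) = 207*(0 - 1*(-10)) = 207*(0 + 10) = 207*10 = 2070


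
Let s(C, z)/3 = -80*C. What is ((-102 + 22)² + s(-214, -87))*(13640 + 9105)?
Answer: 1313751200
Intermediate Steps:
s(C, z) = -240*C (s(C, z) = 3*(-80*C) = -240*C)
((-102 + 22)² + s(-214, -87))*(13640 + 9105) = ((-102 + 22)² - 240*(-214))*(13640 + 9105) = ((-80)² + 51360)*22745 = (6400 + 51360)*22745 = 57760*22745 = 1313751200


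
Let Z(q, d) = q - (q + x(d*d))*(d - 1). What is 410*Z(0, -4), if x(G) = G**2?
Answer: 524800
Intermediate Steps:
Z(q, d) = q - (-1 + d)*(q + d**4) (Z(q, d) = q - (q + (d*d)**2)*(d - 1) = q - (q + (d**2)**2)*(-1 + d) = q - (q + d**4)*(-1 + d) = q - (-1 + d)*(q + d**4))
410*Z(0, -4) = 410*((-4)**4 - 1*(-4)**5 + 2*0 - 1*(-4)*0) = 410*(256 - 1*(-1024) + 0 + 0) = 410*(256 + 1024 + 0 + 0) = 410*1280 = 524800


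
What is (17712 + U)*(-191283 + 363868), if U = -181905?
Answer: -28337248905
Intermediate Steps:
(17712 + U)*(-191283 + 363868) = (17712 - 181905)*(-191283 + 363868) = -164193*172585 = -28337248905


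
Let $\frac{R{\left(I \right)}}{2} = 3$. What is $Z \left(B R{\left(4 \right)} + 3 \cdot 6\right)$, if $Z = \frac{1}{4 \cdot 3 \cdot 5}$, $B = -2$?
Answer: $\frac{1}{10} \approx 0.1$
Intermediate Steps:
$R{\left(I \right)} = 6$ ($R{\left(I \right)} = 2 \cdot 3 = 6$)
$Z = \frac{1}{60}$ ($Z = \frac{1}{12 \cdot 5} = \frac{1}{60} \approx 0.016667$)
$Z \left(B R{\left(4 \right)} + 3 \cdot 6\right) = \frac{\left(-2\right) 6 + 3 \cdot 6}{60} = \frac{-12 + 18}{60} = \frac{1}{60} \cdot 6 = \frac{1}{10}$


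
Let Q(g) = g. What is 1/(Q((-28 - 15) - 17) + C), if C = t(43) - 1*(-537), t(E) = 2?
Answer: 1/479 ≈ 0.0020877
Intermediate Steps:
C = 539 (C = 2 - 1*(-537) = 2 + 537 = 539)
1/(Q((-28 - 15) - 17) + C) = 1/(((-28 - 15) - 17) + 539) = 1/((-43 - 17) + 539) = 1/(-60 + 539) = 1/479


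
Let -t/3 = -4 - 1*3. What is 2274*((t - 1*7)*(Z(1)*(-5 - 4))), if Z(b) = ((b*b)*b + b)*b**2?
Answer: -573048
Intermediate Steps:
t = 21 (t = -3*(-4 - 1*3) = -3*(-4 - 3) = -3*(-7) = 21)
Z(b) = b**2*(b + b**3) (Z(b) = (b**2*b + b)*b**2 = (b**3 + b)*b**2 = (b + b**3)*b**2 = b**2*(b + b**3))
2274*((t - 1*7)*(Z(1)*(-5 - 4))) = 2274*((21 - 1*7)*((1**3 + 1**5)*(-5 - 4))) = 2274*((21 - 7)*((1 + 1)*(-9))) = 2274*(14*(2*(-9))) = 2274*(14*(-18)) = 2274*(-252) = -573048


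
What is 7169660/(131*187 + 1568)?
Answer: 1433932/5213 ≈ 275.07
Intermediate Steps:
7169660/(131*187 + 1568) = 7169660/(24497 + 1568) = 7169660/26065 = 7169660*(1/26065) = 1433932/5213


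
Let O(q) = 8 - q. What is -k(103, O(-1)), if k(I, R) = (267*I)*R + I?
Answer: -247612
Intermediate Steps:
k(I, R) = I + 267*I*R (k(I, R) = 267*I*R + I = I + 267*I*R)
-k(103, O(-1)) = -103*(1 + 267*(8 - 1*(-1))) = -103*(1 + 267*(8 + 1)) = -103*(1 + 267*9) = -103*(1 + 2403) = -103*2404 = -1*247612 = -247612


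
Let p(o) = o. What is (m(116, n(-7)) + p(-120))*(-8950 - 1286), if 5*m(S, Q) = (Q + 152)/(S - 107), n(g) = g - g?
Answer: 17906176/15 ≈ 1.1937e+6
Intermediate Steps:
n(g) = 0
m(S, Q) = (152 + Q)/(5*(-107 + S)) (m(S, Q) = ((Q + 152)/(S - 107))/5 = ((152 + Q)/(-107 + S))/5 = (152 + Q)/(5*(-107 + S)))
(m(116, n(-7)) + p(-120))*(-8950 - 1286) = ((152 + 0)/(5*(-107 + 116)) - 120)*(-8950 - 1286) = ((1/5)*152/9 - 120)*(-10236) = ((1/5)*(1/9)*152 - 120)*(-10236) = (152/45 - 120)*(-10236) = -5248/45*(-10236) = 17906176/15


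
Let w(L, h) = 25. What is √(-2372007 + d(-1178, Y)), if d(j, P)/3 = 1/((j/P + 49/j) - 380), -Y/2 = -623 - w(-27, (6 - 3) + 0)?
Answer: I*√50145708418791680540055/145398157 ≈ 1540.1*I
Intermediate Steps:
Y = 1296 (Y = -2*(-623 - 1*25) = -2*(-623 - 25) = -2*(-648) = 1296)
d(j, P) = 3/(-380 + 49/j + j/P) (d(j, P) = 3/((j/P + 49/j) - 380) = 3/((49/j + j/P) - 380) = 3/(-380 + 49/j + j/P))
√(-2372007 + d(-1178, Y)) = √(-2372007 + 3*1296*(-1178)/((-1178)² + 49*1296 - 380*1296*(-1178))) = √(-2372007 + 3*1296*(-1178)/(1387684 + 63504 + 580141440)) = √(-2372007 + 3*1296*(-1178)/581592628) = √(-2372007 + 3*1296*(-1178)*(1/581592628)) = √(-2372007 - 1145016/145398157) = √(-344885447336115/145398157) = I*√50145708418791680540055/145398157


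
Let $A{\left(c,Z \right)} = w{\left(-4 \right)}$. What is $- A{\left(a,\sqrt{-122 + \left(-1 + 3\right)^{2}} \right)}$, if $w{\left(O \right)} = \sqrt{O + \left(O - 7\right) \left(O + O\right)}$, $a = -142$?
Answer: $- 2 \sqrt{21} \approx -9.1651$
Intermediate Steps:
$w{\left(O \right)} = \sqrt{O + 2 O \left(-7 + O\right)}$ ($w{\left(O \right)} = \sqrt{O + \left(-7 + O\right) 2 O} = \sqrt{O + 2 O \left(-7 + O\right)}$)
$A{\left(c,Z \right)} = 2 \sqrt{21}$ ($A{\left(c,Z \right)} = \sqrt{- 4 \left(-13 + 2 \left(-4\right)\right)} = \sqrt{- 4 \left(-13 - 8\right)} = \sqrt{\left(-4\right) \left(-21\right)} = \sqrt{84} = 2 \sqrt{21}$)
$- A{\left(a,\sqrt{-122 + \left(-1 + 3\right)^{2}} \right)} = - 2 \sqrt{21}$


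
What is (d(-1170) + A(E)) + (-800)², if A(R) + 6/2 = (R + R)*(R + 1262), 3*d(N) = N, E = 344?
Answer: 1744535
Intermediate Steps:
d(N) = N/3
A(R) = -3 + 2*R*(1262 + R) (A(R) = -3 + (R + R)*(R + 1262) = -3 + (2*R)*(1262 + R) = -3 + 2*R*(1262 + R))
(d(-1170) + A(E)) + (-800)² = ((⅓)*(-1170) + (-3 + 2*344² + 2524*344)) + (-800)² = (-390 + (-3 + 2*118336 + 868256)) + 640000 = (-390 + (-3 + 236672 + 868256)) + 640000 = (-390 + 1104925) + 640000 = 1104535 + 640000 = 1744535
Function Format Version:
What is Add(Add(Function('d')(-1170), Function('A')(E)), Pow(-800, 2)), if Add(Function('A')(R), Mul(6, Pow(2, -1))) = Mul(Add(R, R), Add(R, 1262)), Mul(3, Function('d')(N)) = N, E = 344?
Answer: 1744535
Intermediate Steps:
Function('d')(N) = Mul(Rational(1, 3), N)
Function('A')(R) = Add(-3, Mul(2, R, Add(1262, R))) (Function('A')(R) = Add(-3, Mul(Add(R, R), Add(R, 1262))) = Add(-3, Mul(Mul(2, R), Add(1262, R))) = Add(-3, Mul(2, R, Add(1262, R))))
Add(Add(Function('d')(-1170), Function('A')(E)), Pow(-800, 2)) = Add(Add(Mul(Rational(1, 3), -1170), Add(-3, Mul(2, Pow(344, 2)), Mul(2524, 344))), Pow(-800, 2)) = Add(Add(-390, Add(-3, Mul(2, 118336), 868256)), 640000) = Add(Add(-390, Add(-3, 236672, 868256)), 640000) = Add(Add(-390, 1104925), 640000) = Add(1104535, 640000) = 1744535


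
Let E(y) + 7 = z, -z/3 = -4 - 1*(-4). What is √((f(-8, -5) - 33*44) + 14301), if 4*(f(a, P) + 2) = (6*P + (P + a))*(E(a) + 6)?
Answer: √51431/2 ≈ 113.39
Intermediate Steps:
z = 0 (z = -3*(-4 - 1*(-4)) = -3*(-4 + 4) = -3*0 = 0)
E(y) = -7 (E(y) = -7 + 0 = -7)
f(a, P) = -2 - 7*P/4 - a/4 (f(a, P) = -2 + ((6*P + (P + a))*(-7 + 6))/4 = -2 + ((a + 7*P)*(-1))/4 = -2 + (-a - 7*P)/4 = -2 + (-7*P/4 - a/4) = -2 - 7*P/4 - a/4)
√((f(-8, -5) - 33*44) + 14301) = √(((-2 - 7/4*(-5) - ¼*(-8)) - 33*44) + 14301) = √(((-2 + 35/4 + 2) - 1452) + 14301) = √((35/4 - 1452) + 14301) = √(-5773/4 + 14301) = √(51431/4) = √51431/2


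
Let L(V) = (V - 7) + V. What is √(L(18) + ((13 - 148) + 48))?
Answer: I*√58 ≈ 7.6158*I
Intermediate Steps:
L(V) = -7 + 2*V (L(V) = (-7 + V) + V = -7 + 2*V)
√(L(18) + ((13 - 148) + 48)) = √((-7 + 2*18) + ((13 - 148) + 48)) = √((-7 + 36) + (-135 + 48)) = √(29 - 87) = √(-58) = I*√58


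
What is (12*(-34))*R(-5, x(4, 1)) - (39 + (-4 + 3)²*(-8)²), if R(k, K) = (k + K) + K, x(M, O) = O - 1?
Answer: 1937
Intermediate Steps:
x(M, O) = -1 + O
R(k, K) = k + 2*K (R(k, K) = (K + k) + K = k + 2*K)
(12*(-34))*R(-5, x(4, 1)) - (39 + (-4 + 3)²*(-8)²) = (12*(-34))*(-5 + 2*(-1 + 1)) - (39 + (-4 + 3)²*(-8)²) = -408*(-5 + 2*0) - (39 + (-1)²*64) = -408*(-5 + 0) - (39 + 1*64) = -408*(-5) - (39 + 64) = 2040 - 1*103 = 2040 - 103 = 1937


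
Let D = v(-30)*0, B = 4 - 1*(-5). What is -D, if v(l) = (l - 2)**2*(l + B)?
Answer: 0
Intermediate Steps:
B = 9 (B = 4 + 5 = 9)
v(l) = (-2 + l)**2*(9 + l) (v(l) = (l - 2)**2*(l + 9) = (-2 + l)**2*(9 + l))
D = 0 (D = ((-2 - 30)**2*(9 - 30))*0 = ((-32)**2*(-21))*0 = (1024*(-21))*0 = -21504*0 = 0)
-D = -1*0 = 0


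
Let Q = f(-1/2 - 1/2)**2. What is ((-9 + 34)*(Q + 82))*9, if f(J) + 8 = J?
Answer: 36675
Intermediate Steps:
f(J) = -8 + J
Q = 81 (Q = (-8 + (-1/2 - 1/2))**2 = (-8 - 1)**2 = (-9)**2 = 81)
((-9 + 34)*(Q + 82))*9 = ((-9 + 34)*(81 + 82))*9 = (25*163)*9 = 4075*9 = 36675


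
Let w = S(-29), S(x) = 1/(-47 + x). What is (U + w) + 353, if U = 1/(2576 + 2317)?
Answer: 131264587/371868 ≈ 352.99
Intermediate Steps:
w = -1/76 (w = 1/(-47 - 29) = 1/(-76) = -1/76 ≈ -0.013158)
U = 1/4893 ≈ 0.00020437
(U + w) + 353 = (1/4893 - 1/76) + 353 = -4817/371868 + 353 = 131264587/371868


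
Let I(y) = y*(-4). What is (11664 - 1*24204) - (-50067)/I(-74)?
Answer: -3661773/296 ≈ -12371.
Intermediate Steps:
I(y) = -4*y
(11664 - 1*24204) - (-50067)/I(-74) = (11664 - 1*24204) - (-50067)/((-4*(-74))) = (11664 - 24204) - (-50067)/296 = -12540 - (-50067)/296 = -12540 - 1*(-50067/296) = -12540 + 50067/296 = -3661773/296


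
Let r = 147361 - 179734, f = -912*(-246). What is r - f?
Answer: -256725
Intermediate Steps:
f = 224352
r = -32373
r - f = -32373 - 1*224352 = -32373 - 224352 = -256725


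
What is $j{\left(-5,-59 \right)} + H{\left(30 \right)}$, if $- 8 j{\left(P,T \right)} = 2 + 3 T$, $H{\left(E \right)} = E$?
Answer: $\frac{415}{8} \approx 51.875$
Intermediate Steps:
$j{\left(P,T \right)} = - \frac{1}{4} - \frac{3 T}{8}$ ($j{\left(P,T \right)} = - \frac{2 + 3 T}{8} = - \frac{1}{4} - \frac{3 T}{8}$)
$j{\left(-5,-59 \right)} + H{\left(30 \right)} = \left(- \frac{1}{4} - - \frac{177}{8}\right) + 30 = \left(- \frac{1}{4} + \frac{177}{8}\right) + 30 = \frac{175}{8} + 30 = \frac{415}{8}$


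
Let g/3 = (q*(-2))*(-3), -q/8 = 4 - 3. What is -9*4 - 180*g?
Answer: 25884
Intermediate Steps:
q = -8 (q = -8*(4 - 3) = -8*1 = -8)
g = -144 (g = 3*(-8*(-2)*(-3)) = 3*(16*(-3)) = 3*(-48) = -144)
-9*4 - 180*g = -9*4 - 180*(-144) = -36 + 25920 = 25884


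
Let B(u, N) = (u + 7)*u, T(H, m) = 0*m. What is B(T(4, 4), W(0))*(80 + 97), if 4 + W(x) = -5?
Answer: 0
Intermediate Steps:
W(x) = -9 (W(x) = -4 - 5 = -9)
T(H, m) = 0
B(u, N) = u*(7 + u) (B(u, N) = (7 + u)*u = u*(7 + u))
B(T(4, 4), W(0))*(80 + 97) = (0*(7 + 0))*(80 + 97) = (0*7)*177 = 0*177 = 0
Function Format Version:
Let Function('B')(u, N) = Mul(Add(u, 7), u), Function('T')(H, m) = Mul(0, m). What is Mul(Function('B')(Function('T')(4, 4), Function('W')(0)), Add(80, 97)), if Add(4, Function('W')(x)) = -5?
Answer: 0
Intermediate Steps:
Function('W')(x) = -9 (Function('W')(x) = Add(-4, -5) = -9)
Function('T')(H, m) = 0
Function('B')(u, N) = Mul(u, Add(7, u)) (Function('B')(u, N) = Mul(Add(7, u), u) = Mul(u, Add(7, u)))
Mul(Function('B')(Function('T')(4, 4), Function('W')(0)), Add(80, 97)) = Mul(Mul(0, Add(7, 0)), Add(80, 97)) = Mul(Mul(0, 7), 177) = Mul(0, 177) = 0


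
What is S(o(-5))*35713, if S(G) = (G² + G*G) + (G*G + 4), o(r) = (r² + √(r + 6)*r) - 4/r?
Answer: 1162386724/25 ≈ 4.6495e+7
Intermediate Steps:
o(r) = r² - 4/r + r*√(6 + r) (o(r) = (r² + √(6 + r)*r) - 4/r = (r² + r*√(6 + r)) - 4/r = r² - 4/r + r*√(6 + r))
S(G) = 4 + 3*G² (S(G) = (G² + G²) + (G² + 4) = 2*G² + (4 + G²) = 4 + 3*G²)
S(o(-5))*35713 = (4 + 3*((-4 + (-5)²*(-5 + √(6 - 5)))/(-5))²)*35713 = (4 + 3*(-(-4 + 25*(-5 + √1))/5)²)*35713 = (4 + 3*(-(-4 + 25*(-5 + 1))/5)²)*35713 = (4 + 3*(-(-4 + 25*(-4))/5)²)*35713 = (4 + 3*(-(-4 - 100)/5)²)*35713 = (4 + 3*(-⅕*(-104))²)*35713 = (4 + 3*(104/5)²)*35713 = (4 + 3*(10816/25))*35713 = (4 + 32448/25)*35713 = (32548/25)*35713 = 1162386724/25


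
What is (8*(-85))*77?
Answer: -52360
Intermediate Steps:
(8*(-85))*77 = -680*77 = -52360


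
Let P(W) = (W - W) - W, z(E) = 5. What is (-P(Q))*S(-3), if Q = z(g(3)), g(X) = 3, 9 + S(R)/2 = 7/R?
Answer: -340/3 ≈ -113.33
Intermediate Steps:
S(R) = -18 + 14/R (S(R) = -18 + 2*(7/R) = -18 + 14/R)
Q = 5
P(W) = -W (P(W) = 0 - W = -W)
(-P(Q))*S(-3) = (-(-1)*5)*(-18 + 14/(-3)) = (-1*(-5))*(-18 + 14*(-⅓)) = 5*(-18 - 14/3) = 5*(-68/3) = -340/3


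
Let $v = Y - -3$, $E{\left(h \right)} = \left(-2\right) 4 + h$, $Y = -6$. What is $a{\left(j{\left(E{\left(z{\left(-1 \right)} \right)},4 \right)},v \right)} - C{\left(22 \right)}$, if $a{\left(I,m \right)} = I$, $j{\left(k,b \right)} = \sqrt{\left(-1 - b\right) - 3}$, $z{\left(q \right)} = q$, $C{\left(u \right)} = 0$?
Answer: $2 i \sqrt{2} \approx 2.8284 i$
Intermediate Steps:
$E{\left(h \right)} = -8 + h$
$j{\left(k,b \right)} = \sqrt{-4 - b}$
$v = -3$ ($v = -6 - -3 = -6 + 3 = -3$)
$a{\left(j{\left(E{\left(z{\left(-1 \right)} \right)},4 \right)},v \right)} - C{\left(22 \right)} = \sqrt{-4 - 4} - 0 = \sqrt{-4 - 4} + 0 = \sqrt{-8} + 0 = 2 i \sqrt{2} + 0 = 2 i \sqrt{2}$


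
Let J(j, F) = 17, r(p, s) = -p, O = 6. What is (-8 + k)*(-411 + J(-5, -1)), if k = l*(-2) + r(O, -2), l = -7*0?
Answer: 5516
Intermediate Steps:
l = 0
k = -6 (k = 0*(-2) - 1*6 = 0 - 6 = -6)
(-8 + k)*(-411 + J(-5, -1)) = (-8 - 6)*(-411 + 17) = -14*(-394) = 5516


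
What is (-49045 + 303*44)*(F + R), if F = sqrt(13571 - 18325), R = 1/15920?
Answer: -35713/15920 - 35713*I*sqrt(4754) ≈ -2.2433 - 2.4624e+6*I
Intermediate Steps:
R = 1/15920 ≈ 6.2814e-5
F = I*sqrt(4754) (F = sqrt(-4754) = I*sqrt(4754) ≈ 68.949*I)
(-49045 + 303*44)*(F + R) = (-49045 + 303*44)*(I*sqrt(4754) + 1/15920) = (-49045 + 13332)*(1/15920 + I*sqrt(4754)) = -35713*(1/15920 + I*sqrt(4754)) = -35713/15920 - 35713*I*sqrt(4754)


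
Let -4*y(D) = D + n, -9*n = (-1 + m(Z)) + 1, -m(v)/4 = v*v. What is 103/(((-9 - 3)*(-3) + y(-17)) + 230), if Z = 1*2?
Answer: 3708/9713 ≈ 0.38176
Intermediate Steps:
Z = 2
m(v) = -4*v² (m(v) = -4*v*v = -4*v²)
n = 16/9 (n = -((-1 - 4*2²) + 1)/9 = -((-1 - 4*4) + 1)/9 = -((-1 - 16) + 1)/9 = -(-17 + 1)/9 = -⅑*(-16) = 16/9 ≈ 1.7778)
y(D) = -4/9 - D/4 (y(D) = -(D + 16/9)/4 = -(16/9 + D)/4 = -4/9 - D/4)
103/(((-9 - 3)*(-3) + y(-17)) + 230) = 103/(((-9 - 3)*(-3) + (-4/9 - ¼*(-17))) + 230) = 103/((-12*(-3) + (-4/9 + 17/4)) + 230) = 103/((36 + 137/36) + 230) = 103/(1433/36 + 230) = 103/(9713/36) = 103*(36/9713) = 3708/9713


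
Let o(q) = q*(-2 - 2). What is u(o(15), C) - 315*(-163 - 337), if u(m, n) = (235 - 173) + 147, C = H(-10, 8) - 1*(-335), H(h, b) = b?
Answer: 157709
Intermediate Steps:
o(q) = -4*q (o(q) = q*(-4) = -4*q)
C = 343 (C = 8 - 1*(-335) = 8 + 335 = 343)
u(m, n) = 209 (u(m, n) = 62 + 147 = 209)
u(o(15), C) - 315*(-163 - 337) = 209 - 315*(-163 - 337) = 209 - 315*(-500) = 209 + 157500 = 157709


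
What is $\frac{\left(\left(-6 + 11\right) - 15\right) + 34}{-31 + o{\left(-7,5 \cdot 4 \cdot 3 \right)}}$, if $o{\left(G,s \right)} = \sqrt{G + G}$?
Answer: $- \frac{248}{325} - \frac{8 i \sqrt{14}}{325} \approx -0.76308 - 0.092102 i$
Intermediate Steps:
$o{\left(G,s \right)} = \sqrt{2} \sqrt{G}$ ($o{\left(G,s \right)} = \sqrt{2 G} = \sqrt{2} \sqrt{G}$)
$\frac{\left(\left(-6 + 11\right) - 15\right) + 34}{-31 + o{\left(-7,5 \cdot 4 \cdot 3 \right)}} = \frac{\left(\left(-6 + 11\right) - 15\right) + 34}{-31 + \sqrt{2} \sqrt{-7}} = \frac{\left(5 - 15\right) + 34}{-31 + \sqrt{2} i \sqrt{7}} = \frac{-10 + 34}{-31 + i \sqrt{14}} = \frac{24}{-31 + i \sqrt{14}}$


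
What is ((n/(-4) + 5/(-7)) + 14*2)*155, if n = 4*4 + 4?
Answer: 24180/7 ≈ 3454.3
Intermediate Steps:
n = 20 (n = 16 + 4 = 20)
((n/(-4) + 5/(-7)) + 14*2)*155 = ((20/(-4) + 5/(-7)) + 14*2)*155 = ((20*(-1/4) + 5*(-1/7)) + 28)*155 = ((-5 - 5/7) + 28)*155 = (-40/7 + 28)*155 = (156/7)*155 = 24180/7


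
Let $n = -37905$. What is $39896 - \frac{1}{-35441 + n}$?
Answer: $\frac{2926212017}{73346} \approx 39896.0$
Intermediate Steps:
$39896 - \frac{1}{-35441 + n} = 39896 - \frac{1}{-35441 - 37905} = 39896 - \frac{1}{-73346} = 39896 - - \frac{1}{73346} = 39896 + \frac{1}{73346} = \frac{2926212017}{73346}$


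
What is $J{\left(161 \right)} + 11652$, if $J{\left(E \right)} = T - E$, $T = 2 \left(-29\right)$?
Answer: $11433$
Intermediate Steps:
$T = -58$
$J{\left(E \right)} = -58 - E$
$J{\left(161 \right)} + 11652 = \left(-58 - 161\right) + 11652 = -219 + 11652 = 11433$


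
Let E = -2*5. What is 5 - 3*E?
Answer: 35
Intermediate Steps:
E = -10
5 - 3*E = 5 - 3*(-10) = 5 + 30 = 35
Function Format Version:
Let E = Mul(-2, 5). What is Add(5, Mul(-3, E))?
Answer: 35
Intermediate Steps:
E = -10
Add(5, Mul(-3, E)) = Add(5, Mul(-3, -10)) = Add(5, 30) = 35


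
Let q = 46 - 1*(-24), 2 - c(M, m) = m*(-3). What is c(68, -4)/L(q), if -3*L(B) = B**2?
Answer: 3/490 ≈ 0.0061224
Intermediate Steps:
c(M, m) = 2 + 3*m (c(M, m) = 2 - m*(-3) = 2 - (-3)*m = 2 + 3*m)
q = 70 (q = 46 + 24 = 70)
L(B) = -B**2/3
c(68, -4)/L(q) = (2 + 3*(-4))/((-1/3*70**2)) = (2 - 12)/((-1/3*4900)) = -10/(-4900/3) = -10*(-3/4900) = 3/490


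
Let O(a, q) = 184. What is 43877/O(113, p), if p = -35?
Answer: 43877/184 ≈ 238.46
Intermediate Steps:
43877/O(113, p) = 43877/184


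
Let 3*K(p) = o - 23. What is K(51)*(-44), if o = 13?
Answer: 440/3 ≈ 146.67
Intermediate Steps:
K(p) = -10/3 (K(p) = (13 - 23)/3 = (⅓)*(-10) = -10/3)
K(51)*(-44) = -10/3*(-44) = 440/3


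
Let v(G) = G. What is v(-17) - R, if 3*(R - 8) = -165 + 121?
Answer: -31/3 ≈ -10.333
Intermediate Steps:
R = -20/3 (R = 8 + (-165 + 121)/3 = 8 + (⅓)*(-44) = 8 - 44/3 = -20/3 ≈ -6.6667)
v(-17) - R = -17 - 1*(-20/3) = -17 + 20/3 = -31/3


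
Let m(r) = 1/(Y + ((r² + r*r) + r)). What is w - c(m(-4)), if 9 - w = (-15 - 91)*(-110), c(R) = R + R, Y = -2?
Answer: -151464/13 ≈ -11651.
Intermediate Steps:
m(r) = 1/(-2 + r + 2*r²) (m(r) = 1/(-2 + ((r² + r*r) + r)) = 1/(-2 + ((r² + r²) + r)) = 1/(-2 + (2*r² + r)) = 1/(-2 + (r + 2*r²)) = 1/(-2 + r + 2*r²))
c(R) = 2*R
w = -11651 (w = 9 - (-15 - 91)*(-110) = 9 - (-106)*(-110) = 9 - 1*11660 = 9 - 11660 = -11651)
w - c(m(-4)) = -11651 - 2/(-2 - 4 + 2*(-4)²) = -11651 - 2/(-2 - 4 + 2*16) = -11651 - 2/(-2 - 4 + 32) = -11651 - 2/26 = -11651 - 1*1/13 = -11651 - 1/13 = -151464/13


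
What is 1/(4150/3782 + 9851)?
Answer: 1891/18630316 ≈ 0.00010150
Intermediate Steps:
1/(4150/3782 + 9851) = 1/(4150*(1/3782) + 9851) = 1/(2075/1891 + 9851) = 1/(18630316/1891) = 1891/18630316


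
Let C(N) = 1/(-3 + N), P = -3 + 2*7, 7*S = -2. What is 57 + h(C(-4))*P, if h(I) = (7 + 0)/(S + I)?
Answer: -368/3 ≈ -122.67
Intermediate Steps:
S = -2/7 (S = (1/7)*(-2) = -2/7 ≈ -0.28571)
P = 11 (P = -3 + 14 = 11)
h(I) = 7/(-2/7 + I) (h(I) = (7 + 0)/(-2/7 + I) = 7/(-2/7 + I))
57 + h(C(-4))*P = 57 + (49/(-2 + 7/(-3 - 4)))*11 = 57 + (49/(-2 + 7/(-7)))*11 = 57 + (49/(-2 + 7*(-1/7)))*11 = 57 + (49/(-2 - 1))*11 = 57 + (49/(-3))*11 = 57 + (49*(-1/3))*11 = 57 - 49/3*11 = 57 - 539/3 = -368/3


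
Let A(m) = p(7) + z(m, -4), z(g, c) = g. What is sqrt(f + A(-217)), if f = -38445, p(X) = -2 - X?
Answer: I*sqrt(38671) ≈ 196.65*I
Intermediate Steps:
A(m) = -9 + m (A(m) = (-2 - 1*7) + m = (-2 - 7) + m = -9 + m)
sqrt(f + A(-217)) = sqrt(-38445 + (-9 - 217)) = sqrt(-38445 - 226) = sqrt(-38671) = I*sqrt(38671)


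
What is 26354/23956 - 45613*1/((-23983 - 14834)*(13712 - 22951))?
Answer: 4725124623037/4295673290214 ≈ 1.1000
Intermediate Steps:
26354/23956 - 45613*1/((-23983 - 14834)*(13712 - 22951)) = 26354*(1/23956) - 45613/((-9239*(-38817))) = 13177/11978 - 45613/358630263 = 4725124623037/4295673290214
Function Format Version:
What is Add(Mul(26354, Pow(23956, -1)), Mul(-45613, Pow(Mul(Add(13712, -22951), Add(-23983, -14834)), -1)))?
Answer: Rational(4725124623037, 4295673290214) ≈ 1.1000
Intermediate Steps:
Add(Mul(26354, Pow(23956, -1)), Mul(-45613, Pow(Mul(Add(13712, -22951), Add(-23983, -14834)), -1))) = Add(Mul(26354, Rational(1, 23956)), Mul(-45613, Pow(Mul(-9239, -38817), -1))) = Add(Rational(13177, 11978), Mul(-45613, Pow(358630263, -1))) = Add(Rational(13177, 11978), Mul(-45613, Rational(1, 358630263))) = Add(Rational(13177, 11978), Rational(-45613, 358630263)) = Rational(4725124623037, 4295673290214)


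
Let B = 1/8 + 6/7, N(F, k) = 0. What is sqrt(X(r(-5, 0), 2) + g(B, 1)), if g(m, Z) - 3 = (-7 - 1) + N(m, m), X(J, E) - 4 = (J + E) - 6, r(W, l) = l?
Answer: I*sqrt(5) ≈ 2.2361*I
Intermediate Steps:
X(J, E) = -2 + E + J (X(J, E) = 4 + ((J + E) - 6) = 4 + ((E + J) - 6) = 4 + (-6 + E + J) = -2 + E + J)
B = 55/56 (B = 1*(1/8) + 6*(1/7) = 1/8 + 6/7 = 55/56 ≈ 0.98214)
g(m, Z) = -5 (g(m, Z) = 3 + ((-7 - 1) + 0) = 3 + (-8 + 0) = 3 - 8 = -5)
sqrt(X(r(-5, 0), 2) + g(B, 1)) = sqrt((-2 + 2 + 0) - 5) = sqrt(0 - 5) = sqrt(-5) = I*sqrt(5)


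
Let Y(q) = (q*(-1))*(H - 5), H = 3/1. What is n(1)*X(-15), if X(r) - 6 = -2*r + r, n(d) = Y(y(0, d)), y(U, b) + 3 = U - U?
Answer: -126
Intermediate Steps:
H = 3 (H = 3*1 = 3)
y(U, b) = -3 (y(U, b) = -3 + (U - U) = -3 + 0 = -3)
Y(q) = 2*q (Y(q) = (q*(-1))*(3 - 5) = -q*(-2) = 2*q)
n(d) = -6 (n(d) = 2*(-3) = -6)
X(r) = 6 - r (X(r) = 6 + (-2*r + r) = 6 - r)
n(1)*X(-15) = -6*(6 - 1*(-15)) = -6*(6 + 15) = -6*21 = -126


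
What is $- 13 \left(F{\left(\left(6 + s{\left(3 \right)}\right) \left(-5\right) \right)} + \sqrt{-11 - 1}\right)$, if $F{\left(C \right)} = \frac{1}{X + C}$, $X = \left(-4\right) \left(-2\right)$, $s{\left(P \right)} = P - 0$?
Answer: $\frac{13}{37} - 26 i \sqrt{3} \approx 0.35135 - 45.033 i$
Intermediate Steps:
$s{\left(P \right)} = P$ ($s{\left(P \right)} = P + 0 = P$)
$X = 8$
$F{\left(C \right)} = \frac{1}{8 + C}$
$- 13 \left(F{\left(\left(6 + s{\left(3 \right)}\right) \left(-5\right) \right)} + \sqrt{-11 - 1}\right) = - 13 \left(\frac{1}{8 + \left(6 + 3\right) \left(-5\right)} + \sqrt{-11 - 1}\right) = - 13 \left(\frac{1}{8 + 9 \left(-5\right)} + \sqrt{-12}\right) = - 13 \left(\frac{1}{8 - 45} + 2 i \sqrt{3}\right) = - 13 \left(\frac{1}{-37} + 2 i \sqrt{3}\right) = - 13 \left(- \frac{1}{37} + 2 i \sqrt{3}\right) = \frac{13}{37} - 26 i \sqrt{3}$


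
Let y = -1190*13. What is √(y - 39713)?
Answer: I*√55183 ≈ 234.91*I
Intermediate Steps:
y = -15470
√(y - 39713) = √(-15470 - 39713) = √(-55183) = I*√55183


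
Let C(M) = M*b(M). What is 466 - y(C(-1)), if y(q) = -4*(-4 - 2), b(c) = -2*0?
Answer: 442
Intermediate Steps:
b(c) = 0
C(M) = 0 (C(M) = M*0 = 0)
y(q) = 24 (y(q) = -4*(-6) = 24)
466 - y(C(-1)) = 466 - 1*24 = 466 - 24 = 442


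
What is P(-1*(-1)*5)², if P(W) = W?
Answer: 25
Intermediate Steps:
P(-1*(-1)*5)² = (-1*(-1)*5)² = (1*5)² = 5² = 25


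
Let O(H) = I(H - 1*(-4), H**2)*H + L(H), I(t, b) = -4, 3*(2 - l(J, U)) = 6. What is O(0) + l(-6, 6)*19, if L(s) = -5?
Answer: -5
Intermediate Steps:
l(J, U) = 0 (l(J, U) = 2 - 1/3*6 = 2 - 2 = 0)
O(H) = -5 - 4*H (O(H) = -4*H - 5 = -5 - 4*H)
O(0) + l(-6, 6)*19 = (-5 - 4*0) + 0*19 = (-5 + 0) + 0 = -5 + 0 = -5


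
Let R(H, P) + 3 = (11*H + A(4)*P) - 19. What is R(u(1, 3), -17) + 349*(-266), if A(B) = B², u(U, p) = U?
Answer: -93117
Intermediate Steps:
R(H, P) = -22 + 11*H + 16*P (R(H, P) = -3 + ((11*H + 4²*P) - 19) = -3 + ((11*H + 16*P) - 19) = -3 + (-19 + 11*H + 16*P) = -22 + 11*H + 16*P)
R(u(1, 3), -17) + 349*(-266) = (-22 + 11*1 + 16*(-17)) + 349*(-266) = (-22 + 11 - 272) - 92834 = -283 - 92834 = -93117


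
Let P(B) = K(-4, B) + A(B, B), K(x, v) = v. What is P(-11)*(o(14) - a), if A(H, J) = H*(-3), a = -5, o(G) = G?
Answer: 418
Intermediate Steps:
A(H, J) = -3*H
P(B) = -2*B (P(B) = B - 3*B = -2*B)
P(-11)*(o(14) - a) = (-2*(-11))*(14 - 1*(-5)) = 22*(14 + 5) = 22*19 = 418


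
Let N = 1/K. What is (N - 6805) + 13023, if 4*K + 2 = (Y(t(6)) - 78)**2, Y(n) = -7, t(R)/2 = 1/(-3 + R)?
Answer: 44912618/7223 ≈ 6218.0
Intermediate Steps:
t(R) = 2/(-3 + R)
K = 7223/4 (K = -1/2 + (-7 - 78)**2/4 = -1/2 + (1/4)*(-85)**2 = -1/2 + (1/4)*7225 = -1/2 + 7225/4 = 7223/4 ≈ 1805.8)
N = 4/7223 (N = 1/(7223/4) = 4/7223 ≈ 0.00055379)
(N - 6805) + 13023 = (4/7223 - 6805) + 13023 = -49152511/7223 + 13023 = 44912618/7223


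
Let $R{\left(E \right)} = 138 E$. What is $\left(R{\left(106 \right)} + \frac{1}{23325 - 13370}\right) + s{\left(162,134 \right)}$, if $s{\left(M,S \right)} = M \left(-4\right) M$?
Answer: $- \frac{899414339}{9955} \approx -90348.0$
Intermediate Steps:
$s{\left(M,S \right)} = - 4 M^{2}$ ($s{\left(M,S \right)} = - 4 M M = - 4 M^{2}$)
$\left(R{\left(106 \right)} + \frac{1}{23325 - 13370}\right) + s{\left(162,134 \right)} = \left(138 \cdot 106 + \frac{1}{23325 - 13370}\right) - 4 \cdot 162^{2} = \left(14628 + \frac{1}{9955}\right) - 104976 = \frac{145621741}{9955} - 104976 = - \frac{899414339}{9955}$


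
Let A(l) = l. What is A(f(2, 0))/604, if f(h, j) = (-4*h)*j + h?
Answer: 1/302 ≈ 0.0033113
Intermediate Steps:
f(h, j) = h - 4*h*j (f(h, j) = -4*h*j + h = h - 4*h*j)
A(f(2, 0))/604 = (2*(1 - 4*0))/604 = (2*(1 + 0))*(1/604) = (2*1)*(1/604) = 2*(1/604) = 1/302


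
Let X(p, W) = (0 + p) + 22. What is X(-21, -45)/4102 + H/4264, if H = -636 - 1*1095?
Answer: -3548149/8745464 ≈ -0.40571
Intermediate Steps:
X(p, W) = 22 + p (X(p, W) = p + 22 = 22 + p)
H = -1731 (H = -636 - 1095 = -1731)
X(-21, -45)/4102 + H/4264 = (22 - 21)/4102 - 1731/4264 = 1*(1/4102) - 1731*1/4264 = 1/4102 - 1731/4264 = -3548149/8745464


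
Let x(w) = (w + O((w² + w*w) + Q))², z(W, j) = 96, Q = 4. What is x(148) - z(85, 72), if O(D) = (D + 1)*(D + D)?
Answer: 14738461996844611504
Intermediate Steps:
O(D) = 2*D*(1 + D) (O(D) = (1 + D)*(2*D) = 2*D*(1 + D))
x(w) = (w + 2*(4 + 2*w²)*(5 + 2*w²))² (x(w) = (w + 2*((w² + w*w) + 4)*(1 + ((w² + w*w) + 4)))² = (w + 2*((w² + w²) + 4)*(1 + ((w² + w²) + 4)))² = (w + 2*(2*w² + 4)*(1 + (2*w² + 4)))² = (w + 2*(4 + 2*w²)*(1 + (4 + 2*w²)))² = (w + 2*(4 + 2*w²)*(5 + 2*w²))²)
x(148) - z(85, 72) = (40 + 148 + 8*148⁴ + 36*148²)² - 1*96 = (40 + 148 + 8*479785216 + 36*21904)² - 96 = (40 + 148 + 3838281728 + 788544)² - 96 = 3839070460² - 96 = 14738461996844611600 - 96 = 14738461996844611504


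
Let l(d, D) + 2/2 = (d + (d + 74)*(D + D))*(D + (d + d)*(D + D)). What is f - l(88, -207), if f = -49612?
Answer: -4894345191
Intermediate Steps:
l(d, D) = -1 + (D + 4*D*d)*(d + 2*D*(74 + d)) (l(d, D) = -1 + (d + (d + 74)*(D + D))*(D + (d + d)*(D + D)) = -1 + (d + (74 + d)*(2*D))*(D + (2*d)*(2*D)) = -1 + (d + 2*D*(74 + d))*(D + 4*D*d) = -1 + (D + 4*D*d)*(d + 2*D*(74 + d)))
f - l(88, -207) = -49612 - (-1 + 148*(-207)² - 207*88 + 4*(-207)*88² + 8*(-207)²*88² + 594*88*(-207)²) = -49612 - (-1 + 148*42849 - 18216 + 4*(-207)*7744 + 8*42849*7744 + 594*88*42849) = -49612 - (-1 + 6341652 - 18216 - 6412032 + 2654581248 + 2239802928) = -49612 - 1*4894295579 = -49612 - 4894295579 = -4894345191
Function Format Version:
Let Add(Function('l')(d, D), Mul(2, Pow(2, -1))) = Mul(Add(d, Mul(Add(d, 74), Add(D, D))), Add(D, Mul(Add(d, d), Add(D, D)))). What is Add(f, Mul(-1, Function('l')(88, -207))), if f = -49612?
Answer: -4894345191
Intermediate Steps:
Function('l')(d, D) = Add(-1, Mul(Add(D, Mul(4, D, d)), Add(d, Mul(2, D, Add(74, d))))) (Function('l')(d, D) = Add(-1, Mul(Add(d, Mul(Add(d, 74), Add(D, D))), Add(D, Mul(Add(d, d), Add(D, D))))) = Add(-1, Mul(Add(d, Mul(Add(74, d), Mul(2, D))), Add(D, Mul(Mul(2, d), Mul(2, D))))) = Add(-1, Mul(Add(d, Mul(2, D, Add(74, d))), Add(D, Mul(4, D, d)))) = Add(-1, Mul(Add(D, Mul(4, D, d)), Add(d, Mul(2, D, Add(74, d))))))
Add(f, Mul(-1, Function('l')(88, -207))) = Add(-49612, Mul(-1, Add(-1, Mul(148, Pow(-207, 2)), Mul(-207, 88), Mul(4, -207, Pow(88, 2)), Mul(8, Pow(-207, 2), Pow(88, 2)), Mul(594, 88, Pow(-207, 2))))) = Add(-49612, Mul(-1, Add(-1, Mul(148, 42849), -18216, Mul(4, -207, 7744), Mul(8, 42849, 7744), Mul(594, 88, 42849)))) = Add(-49612, Mul(-1, Add(-1, 6341652, -18216, -6412032, 2654581248, 2239802928))) = Add(-49612, Mul(-1, 4894295579)) = Add(-49612, -4894295579) = -4894345191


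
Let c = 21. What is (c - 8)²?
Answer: 169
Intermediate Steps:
(c - 8)² = (21 - 8)² = 13² = 169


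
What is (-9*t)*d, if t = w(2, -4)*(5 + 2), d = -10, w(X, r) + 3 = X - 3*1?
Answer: -2520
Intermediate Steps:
w(X, r) = -6 + X (w(X, r) = -3 + (X - 3*1) = -3 + (X - 3) = -3 + (-3 + X) = -6 + X)
t = -28 (t = (-6 + 2)*(5 + 2) = -4*7 = -28)
(-9*t)*d = -9*(-28)*(-10) = 252*(-10) = -2520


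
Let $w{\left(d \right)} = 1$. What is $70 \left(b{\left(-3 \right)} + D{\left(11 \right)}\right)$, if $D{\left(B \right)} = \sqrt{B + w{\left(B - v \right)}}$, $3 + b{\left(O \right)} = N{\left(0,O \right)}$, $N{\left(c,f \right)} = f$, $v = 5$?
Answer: $-420 + 140 \sqrt{3} \approx -177.51$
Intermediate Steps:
$b{\left(O \right)} = -3 + O$
$D{\left(B \right)} = \sqrt{1 + B}$ ($D{\left(B \right)} = \sqrt{B + 1} = \sqrt{1 + B}$)
$70 \left(b{\left(-3 \right)} + D{\left(11 \right)}\right) = 70 \left(\left(-3 - 3\right) + \sqrt{1 + 11}\right) = 70 \left(-6 + \sqrt{12}\right) = 70 \left(-6 + 2 \sqrt{3}\right) = -420 + 140 \sqrt{3}$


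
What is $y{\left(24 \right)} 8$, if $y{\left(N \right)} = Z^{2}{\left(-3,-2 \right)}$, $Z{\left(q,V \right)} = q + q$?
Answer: $288$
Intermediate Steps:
$Z{\left(q,V \right)} = 2 q$
$y{\left(N \right)} = 36$ ($y{\left(N \right)} = \left(2 \left(-3\right)\right)^{2} = \left(-6\right)^{2} = 36$)
$y{\left(24 \right)} 8 = 36 \cdot 8 = 288$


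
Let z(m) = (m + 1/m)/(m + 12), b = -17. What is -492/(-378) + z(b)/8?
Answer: 7403/4284 ≈ 1.7281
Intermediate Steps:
z(m) = (m + 1/m)/(12 + m)
-492/(-378) + z(b)/8 = -492/(-378) + ((1 + (-17)²)/((-17)*(12 - 17)))/8 = -492*(-1/378) - 1/17*(1 + 289)/(-5)*(⅛) = 82/63 - 1/17*(-⅕)*290*(⅛) = 82/63 + (58/17)*(⅛) = 82/63 + 29/68 = 7403/4284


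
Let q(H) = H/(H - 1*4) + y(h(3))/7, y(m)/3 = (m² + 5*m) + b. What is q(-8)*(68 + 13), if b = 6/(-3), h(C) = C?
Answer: 5724/7 ≈ 817.71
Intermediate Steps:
b = -2 (b = 6*(-⅓) = -2)
y(m) = -6 + 3*m² + 15*m (y(m) = 3*((m² + 5*m) - 2) = 3*(-2 + m² + 5*m) = -6 + 3*m² + 15*m)
q(H) = 66/7 + H/(-4 + H) (q(H) = H/(H - 1*4) + (-6 + 3*3² + 15*3)/7 = H/(H - 4) + (-6 + 3*9 + 45)*(⅐) = H/(-4 + H) + (-6 + 27 + 45)*(⅐) = H/(-4 + H) + 66*(⅐) = H/(-4 + H) + 66/7 = 66/7 + H/(-4 + H))
q(-8)*(68 + 13) = ((-264 + 73*(-8))/(7*(-4 - 8)))*(68 + 13) = ((⅐)*(-264 - 584)/(-12))*81 = ((⅐)*(-1/12)*(-848))*81 = (212/21)*81 = 5724/7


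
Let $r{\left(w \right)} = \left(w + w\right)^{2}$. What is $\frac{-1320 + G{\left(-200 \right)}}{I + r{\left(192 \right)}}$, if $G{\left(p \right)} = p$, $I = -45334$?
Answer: $- \frac{760}{51061} \approx -0.014884$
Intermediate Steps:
$r{\left(w \right)} = 4 w^{2}$ ($r{\left(w \right)} = \left(2 w\right)^{2} = 4 w^{2}$)
$\frac{-1320 + G{\left(-200 \right)}}{I + r{\left(192 \right)}} = \frac{-1320 - 200}{-45334 + 4 \cdot 192^{2}} = - \frac{1520}{-45334 + 4 \cdot 36864} = - \frac{1520}{-45334 + 147456} = - \frac{1520}{102122} = \left(-1520\right) \frac{1}{102122} = - \frac{760}{51061}$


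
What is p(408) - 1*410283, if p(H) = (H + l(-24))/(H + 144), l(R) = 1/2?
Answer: -452951615/1104 ≈ -4.1028e+5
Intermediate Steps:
l(R) = 1/2
p(H) = (1/2 + H)/(144 + H) (p(H) = (H + 1/2)/(H + 144) = (1/2 + H)/(144 + H))
p(408) - 1*410283 = (1/2 + 408)/(144 + 408) - 1*410283 = (817/2)/552 - 410283 = (1/552)*(817/2) - 410283 = 817/1104 - 410283 = -452951615/1104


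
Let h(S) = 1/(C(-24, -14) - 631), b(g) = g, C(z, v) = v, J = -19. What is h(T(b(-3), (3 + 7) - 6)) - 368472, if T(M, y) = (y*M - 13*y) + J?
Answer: -237664441/645 ≈ -3.6847e+5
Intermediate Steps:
T(M, y) = -19 - 13*y + M*y (T(M, y) = (y*M - 13*y) - 19 = (M*y - 13*y) - 19 = (-13*y + M*y) - 19 = -19 - 13*y + M*y)
h(S) = -1/645 (h(S) = 1/(-14 - 631) = 1/(-645) = -1/645)
h(T(b(-3), (3 + 7) - 6)) - 368472 = -1/645 - 368472 = -237664441/645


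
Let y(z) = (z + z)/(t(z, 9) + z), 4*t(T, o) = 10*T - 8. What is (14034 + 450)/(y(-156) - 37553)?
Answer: -1984308/5144683 ≈ -0.38570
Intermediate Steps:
t(T, o) = -2 + 5*T/2 (t(T, o) = (10*T - 8)/4 = (-8 + 10*T)/4 = -2 + 5*T/2)
y(z) = 2*z/(-2 + 7*z/2) (y(z) = (z + z)/((-2 + 5*z/2) + z) = (2*z)/(-2 + 7*z/2) = 2*z/(-2 + 7*z/2))
(14034 + 450)/(y(-156) - 37553) = (14034 + 450)/(4*(-156)/(-4 + 7*(-156)) - 37553) = 14484/(4*(-156)/(-4 - 1092) - 37553) = 14484/(4*(-156)/(-1096) - 37553) = 14484/(4*(-156)*(-1/1096) - 37553) = 14484/(78/137 - 37553) = 14484/(-5144683/137) = 14484*(-137/5144683) = -1984308/5144683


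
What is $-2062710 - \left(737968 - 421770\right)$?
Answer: $-2378908$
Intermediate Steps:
$-2062710 - \left(737968 - 421770\right) = -2062710 - 316198 = -2378908$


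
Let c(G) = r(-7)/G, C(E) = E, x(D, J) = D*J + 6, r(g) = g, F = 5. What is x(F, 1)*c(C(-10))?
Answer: 77/10 ≈ 7.7000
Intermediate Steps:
x(D, J) = 6 + D*J
c(G) = -7/G
x(F, 1)*c(C(-10)) = (6 + 5*1)*(-7/(-10)) = (6 + 5)*(-7*(-⅒)) = 11*(7/10) = 77/10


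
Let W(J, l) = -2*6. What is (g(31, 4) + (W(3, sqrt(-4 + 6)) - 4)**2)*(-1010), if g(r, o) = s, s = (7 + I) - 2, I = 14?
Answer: -277750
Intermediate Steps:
W(J, l) = -12
s = 19 (s = (7 + 14) - 2 = 21 - 2 = 19)
g(r, o) = 19
(g(31, 4) + (W(3, sqrt(-4 + 6)) - 4)**2)*(-1010) = (19 + (-12 - 4)**2)*(-1010) = (19 + (-16)**2)*(-1010) = (19 + 256)*(-1010) = 275*(-1010) = -277750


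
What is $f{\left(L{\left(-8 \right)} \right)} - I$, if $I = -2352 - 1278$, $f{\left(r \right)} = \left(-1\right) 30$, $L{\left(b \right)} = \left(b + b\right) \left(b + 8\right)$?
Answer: $3600$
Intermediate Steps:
$L{\left(b \right)} = 2 b \left(8 + b\right)$
$f{\left(r \right)} = -30$
$I = -3630$ ($I = -2352 - 1278 = -3630$)
$f{\left(L{\left(-8 \right)} \right)} - I = -30 - -3630 = -30 + 3630 = 3600$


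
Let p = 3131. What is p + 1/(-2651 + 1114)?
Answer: 4812346/1537 ≈ 3131.0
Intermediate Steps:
p + 1/(-2651 + 1114) = 3131 + 1/(-2651 + 1114) = 3131 + 1/(-1537) = 3131 - 1/1537 = 4812346/1537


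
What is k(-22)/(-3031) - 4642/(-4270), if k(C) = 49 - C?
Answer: 983338/924455 ≈ 1.0637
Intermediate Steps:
k(-22)/(-3031) - 4642/(-4270) = (49 - 1*(-22))/(-3031) - 4642/(-4270) = (49 + 22)*(-1/3031) - 4642*(-1/4270) = 71*(-1/3031) + 2321/2135 = -71/3031 + 2321/2135 = 983338/924455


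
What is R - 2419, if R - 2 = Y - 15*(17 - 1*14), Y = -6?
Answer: -2468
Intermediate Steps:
R = -49 (R = 2 + (-6 - 15*(17 - 1*14)) = 2 + (-6 - 15*(17 - 14)) = 2 + (-6 - 15*3) = 2 + (-6 - 45) = 2 - 51 = -49)
R - 2419 = -49 - 2419 = -2468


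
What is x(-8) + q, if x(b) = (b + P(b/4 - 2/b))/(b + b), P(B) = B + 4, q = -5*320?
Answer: -102377/64 ≈ -1599.6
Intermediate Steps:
q = -1600
P(B) = 4 + B
x(b) = (4 - 2/b + 5*b/4)/(2*b) (x(b) = (b + (4 + (b/4 - 2/b)))/(b + b) = (b + (4 + (b*(1/4) - 2/b)))/((2*b)) = (b + (4 + (b/4 - 2/b)))*(1/(2*b)) = (b + (4 + (-2/b + b/4)))*(1/(2*b)) = (b + (4 - 2/b + b/4))*(1/(2*b)) = (4 - 2/b + 5*b/4)*(1/(2*b)) = (4 - 2/b + 5*b/4)/(2*b))
x(-8) + q = (5/8 - 1/(-8)**2 + 2/(-8)) - 1600 = (5/8 - 1*1/64 + 2*(-1/8)) - 1600 = (5/8 - 1/64 - 1/4) - 1600 = 23/64 - 1600 = -102377/64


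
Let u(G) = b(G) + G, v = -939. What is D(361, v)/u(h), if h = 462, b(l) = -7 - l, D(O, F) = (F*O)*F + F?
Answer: -318300342/7 ≈ -4.5471e+7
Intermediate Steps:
D(O, F) = F + O*F² (D(O, F) = O*F² + F = F + O*F²)
u(G) = -7 (u(G) = (-7 - G) + G = -7)
D(361, v)/u(h) = -939*(1 - 939*361)/(-7) = -939*(1 - 338979)*(-⅐) = -939*(-338978)*(-⅐) = 318300342*(-⅐) = -318300342/7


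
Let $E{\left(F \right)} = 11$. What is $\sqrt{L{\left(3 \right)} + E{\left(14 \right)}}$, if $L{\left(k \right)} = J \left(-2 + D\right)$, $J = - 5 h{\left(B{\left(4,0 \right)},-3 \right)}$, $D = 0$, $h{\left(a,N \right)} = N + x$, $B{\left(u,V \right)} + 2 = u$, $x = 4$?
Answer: $\sqrt{21} \approx 4.5826$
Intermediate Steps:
$B{\left(u,V \right)} = -2 + u$
$h{\left(a,N \right)} = 4 + N$ ($h{\left(a,N \right)} = N + 4 = 4 + N$)
$J = -5$ ($J = - 5 \left(4 - 3\right) = \left(-5\right) 1 = -5$)
$L{\left(k \right)} = 10$ ($L{\left(k \right)} = - 5 \left(-2 + 0\right) = \left(-5\right) \left(-2\right) = 10$)
$\sqrt{L{\left(3 \right)} + E{\left(14 \right)}} = \sqrt{10 + 11} = \sqrt{21}$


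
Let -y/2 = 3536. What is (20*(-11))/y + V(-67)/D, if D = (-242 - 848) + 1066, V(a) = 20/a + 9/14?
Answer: 83387/4975152 ≈ 0.016761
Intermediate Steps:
y = -7072 (y = -2*3536 = -7072)
V(a) = 9/14 + 20/a (V(a) = 20/a + 9*(1/14) = 20/a + 9/14 = 9/14 + 20/a)
D = -24 (D = -1090 + 1066 = -24)
(20*(-11))/y + V(-67)/D = (20*(-11))/(-7072) + (9/14 + 20/(-67))/(-24) = -220*(-1/7072) + (9/14 + 20*(-1/67))*(-1/24) = 55/1768 + (9/14 - 20/67)*(-1/24) = 55/1768 + (323/938)*(-1/24) = 55/1768 - 323/22512 = 83387/4975152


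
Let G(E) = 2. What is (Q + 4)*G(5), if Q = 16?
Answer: 40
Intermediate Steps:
(Q + 4)*G(5) = (16 + 4)*2 = 20*2 = 40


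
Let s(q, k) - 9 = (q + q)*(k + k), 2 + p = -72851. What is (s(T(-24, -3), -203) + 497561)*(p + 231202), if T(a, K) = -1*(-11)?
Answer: 77375338662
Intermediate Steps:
p = -72853 (p = -2 - 72851 = -72853)
T(a, K) = 11
s(q, k) = 9 + 4*k*q (s(q, k) = 9 + (q + q)*(k + k) = 9 + (2*q)*(2*k) = 9 + 4*k*q)
(s(T(-24, -3), -203) + 497561)*(p + 231202) = ((9 + 4*(-203)*11) + 497561)*(-72853 + 231202) = ((9 - 8932) + 497561)*158349 = (-8923 + 497561)*158349 = 488638*158349 = 77375338662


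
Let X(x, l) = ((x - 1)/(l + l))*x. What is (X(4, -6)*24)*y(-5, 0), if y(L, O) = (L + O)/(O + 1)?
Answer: 120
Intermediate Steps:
y(L, O) = (L + O)/(1 + O)
X(x, l) = x*(-1 + x)/(2*l) (X(x, l) = ((-1 + x)/((2*l)))*x = ((-1 + x)*(1/(2*l)))*x = ((-1 + x)/(2*l))*x = x*(-1 + x)/(2*l))
(X(4, -6)*24)*y(-5, 0) = (((½)*4*(-1 + 4)/(-6))*24)*((-5 + 0)/(1 + 0)) = (((½)*4*(-⅙)*3)*24)*(-5/1) = (-1*24)*(1*(-5)) = -24*(-5) = 120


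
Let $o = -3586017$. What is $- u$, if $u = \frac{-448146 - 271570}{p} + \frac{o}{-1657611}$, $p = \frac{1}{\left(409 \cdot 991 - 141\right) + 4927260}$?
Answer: $\frac{2120549123667286157}{552537} \approx 3.8378 \cdot 10^{12}$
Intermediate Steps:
$p = \frac{1}{5332438}$ ($p = \frac{1}{\left(405319 - 141\right) + 4927260} = \frac{1}{405178 + 4927260} = \frac{1}{5332438} \approx 1.8753 \cdot 10^{-7}$)
$u = - \frac{2120549123667286157}{552537}$ ($u = \left(-448146 - 271570\right) \frac{1}{\frac{1}{5332438}} - \frac{3586017}{-1657611} = \left(-448146 - 271570\right) 5332438 - - \frac{1195339}{552537} = \left(-719716\right) 5332438 + \frac{1195339}{552537} = -3837840947608 + \frac{1195339}{552537} = - \frac{2120549123667286157}{552537} \approx -3.8378 \cdot 10^{12}$)
$- u = \left(-1\right) \left(- \frac{2120549123667286157}{552537}\right) = \frac{2120549123667286157}{552537}$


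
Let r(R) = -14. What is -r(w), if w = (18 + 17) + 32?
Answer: 14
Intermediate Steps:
w = 67 (w = 35 + 32 = 67)
-r(w) = -1*(-14) = 14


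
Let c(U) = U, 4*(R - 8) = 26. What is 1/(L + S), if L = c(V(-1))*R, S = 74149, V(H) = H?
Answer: 2/148269 ≈ 1.3489e-5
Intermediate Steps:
R = 29/2 (R = 8 + (1/4)*26 = 8 + 13/2 = 29/2 ≈ 14.500)
L = -29/2 (L = -1*29/2 = -29/2 ≈ -14.500)
1/(L + S) = 1/(-29/2 + 74149) = 1/(148269/2) = 2/148269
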